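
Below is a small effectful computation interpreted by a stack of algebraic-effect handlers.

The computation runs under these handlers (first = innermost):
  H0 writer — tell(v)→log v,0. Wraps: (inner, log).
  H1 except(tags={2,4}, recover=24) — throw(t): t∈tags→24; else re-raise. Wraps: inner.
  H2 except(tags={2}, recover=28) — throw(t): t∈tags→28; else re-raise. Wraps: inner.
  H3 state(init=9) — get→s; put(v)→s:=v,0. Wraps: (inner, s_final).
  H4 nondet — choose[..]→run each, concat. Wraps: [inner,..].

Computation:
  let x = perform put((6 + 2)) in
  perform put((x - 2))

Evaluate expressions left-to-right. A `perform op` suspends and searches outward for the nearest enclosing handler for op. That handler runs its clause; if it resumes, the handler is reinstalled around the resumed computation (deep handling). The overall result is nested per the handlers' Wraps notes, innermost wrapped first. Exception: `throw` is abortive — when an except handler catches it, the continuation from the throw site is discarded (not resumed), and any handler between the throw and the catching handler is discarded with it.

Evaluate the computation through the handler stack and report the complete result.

Step-by-step:
put(8) @ H3 ⇒ s:=8
put(-2) @ H3 ⇒ s:=-2
H0 returns (0, ())
H1 returns (0, ())
H2 returns (0, ())
H3 returns ((0, ()), -2)
H4 returns [((0, ()), -2)]
= [((0, ()), -2)]

Answer: [((0, ()), -2)]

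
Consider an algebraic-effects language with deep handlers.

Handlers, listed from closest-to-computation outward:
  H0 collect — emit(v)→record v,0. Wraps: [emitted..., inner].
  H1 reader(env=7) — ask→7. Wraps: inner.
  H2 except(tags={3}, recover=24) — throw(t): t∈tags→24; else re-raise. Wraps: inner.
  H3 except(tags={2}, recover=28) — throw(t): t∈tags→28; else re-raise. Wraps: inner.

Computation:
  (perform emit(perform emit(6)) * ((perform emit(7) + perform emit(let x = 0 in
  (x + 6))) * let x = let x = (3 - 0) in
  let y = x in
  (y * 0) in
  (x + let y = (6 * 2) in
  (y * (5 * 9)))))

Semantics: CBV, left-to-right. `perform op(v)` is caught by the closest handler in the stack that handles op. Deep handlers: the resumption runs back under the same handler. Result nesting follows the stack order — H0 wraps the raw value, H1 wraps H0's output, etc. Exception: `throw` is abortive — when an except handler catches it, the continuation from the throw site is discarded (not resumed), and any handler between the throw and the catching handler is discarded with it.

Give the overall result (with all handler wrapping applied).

Answer: [6, 0, 7, 6, 0]

Working:
emit(6) @ H0 ⇒ out+=6
emit(0) @ H0 ⇒ out+=0
emit(7) @ H0 ⇒ out+=7
emit(6) @ H0 ⇒ out+=6
H0 returns [6, 0, 7, 6, 0]
H1 returns [6, 0, 7, 6, 0]
H2 returns [6, 0, 7, 6, 0]
H3 returns [6, 0, 7, 6, 0]
= [6, 0, 7, 6, 0]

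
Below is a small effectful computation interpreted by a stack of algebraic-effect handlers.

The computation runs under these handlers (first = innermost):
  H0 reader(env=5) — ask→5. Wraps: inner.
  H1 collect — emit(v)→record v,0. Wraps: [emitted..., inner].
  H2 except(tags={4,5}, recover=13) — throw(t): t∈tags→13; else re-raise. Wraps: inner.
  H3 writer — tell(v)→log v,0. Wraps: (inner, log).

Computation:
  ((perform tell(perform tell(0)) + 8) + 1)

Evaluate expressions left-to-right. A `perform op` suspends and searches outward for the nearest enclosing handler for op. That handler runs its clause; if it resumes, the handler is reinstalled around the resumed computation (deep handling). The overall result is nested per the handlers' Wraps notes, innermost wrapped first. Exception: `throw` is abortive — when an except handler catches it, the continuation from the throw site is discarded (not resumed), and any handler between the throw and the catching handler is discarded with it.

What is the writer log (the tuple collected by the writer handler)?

Answer: (0, 0)

Step-by-step:
tell(0) @ H3 ⇒ log+=0
tell(0) @ H3 ⇒ log+=0
H0 returns 9
H1 returns [9]
H2 returns [9]
H3 returns ([9], (0, 0))
= ([9], (0, 0))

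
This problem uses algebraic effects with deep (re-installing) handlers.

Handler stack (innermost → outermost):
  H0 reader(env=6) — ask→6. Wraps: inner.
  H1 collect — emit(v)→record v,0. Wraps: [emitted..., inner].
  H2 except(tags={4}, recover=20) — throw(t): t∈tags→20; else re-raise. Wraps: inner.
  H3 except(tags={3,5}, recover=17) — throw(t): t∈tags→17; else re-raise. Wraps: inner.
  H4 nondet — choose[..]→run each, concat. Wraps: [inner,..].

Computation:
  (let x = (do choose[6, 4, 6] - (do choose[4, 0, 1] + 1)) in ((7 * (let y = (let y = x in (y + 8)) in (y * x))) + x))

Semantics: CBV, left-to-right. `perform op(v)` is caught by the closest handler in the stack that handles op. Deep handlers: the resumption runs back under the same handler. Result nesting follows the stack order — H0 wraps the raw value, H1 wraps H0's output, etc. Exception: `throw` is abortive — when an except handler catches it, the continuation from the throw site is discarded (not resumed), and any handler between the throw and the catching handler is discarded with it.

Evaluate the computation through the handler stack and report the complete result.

Evaluation trace:
choose[6, 4, 6] @ H4
  branch[0] choose=6:
    choose[4, 0, 1] @ H4
      branch[0] choose=4:
        H0 returns 64
        H1 returns [64]
        H2 returns [64]
        H3 returns [64]
        H4 returns [[64]]
      branch[1] choose=0:
        H0 returns 460
        H1 returns [460]
        H2 returns [460]
        H3 returns [460]
        H4 returns [[460]]
      branch[2] choose=1:
        H0 returns 340
        H1 returns [340]
        H2 returns [340]
        H3 returns [340]
        H4 returns [[340]]
  branch[1] choose=4:
    choose[4, 0, 1] @ H4
      branch[0] choose=4:
        H0 returns -50
        H1 returns [-50]
        H2 returns [-50]
        H3 returns [-50]
        H4 returns [[-50]]
      branch[1] choose=0:
        H0 returns 234
        H1 returns [234]
        H2 returns [234]
        H3 returns [234]
        H4 returns [[234]]
      branch[2] choose=1:
        H0 returns 142
        H1 returns [142]
        H2 returns [142]
        H3 returns [142]
        H4 returns [[142]]
  branch[2] choose=6:
    choose[4, 0, 1] @ H4
      branch[0] choose=4:
        H0 returns 64
        H1 returns [64]
        H2 returns [64]
        H3 returns [64]
        H4 returns [[64]]
      branch[1] choose=0:
        H0 returns 460
        H1 returns [460]
        H2 returns [460]
        H3 returns [460]
        H4 returns [[460]]
      branch[2] choose=1:
        H0 returns 340
        H1 returns [340]
        H2 returns [340]
        H3 returns [340]
        H4 returns [[340]]
= [[64], [460], [340], [-50], [234], [142], [64], [460], [340]]

Answer: [[64], [460], [340], [-50], [234], [142], [64], [460], [340]]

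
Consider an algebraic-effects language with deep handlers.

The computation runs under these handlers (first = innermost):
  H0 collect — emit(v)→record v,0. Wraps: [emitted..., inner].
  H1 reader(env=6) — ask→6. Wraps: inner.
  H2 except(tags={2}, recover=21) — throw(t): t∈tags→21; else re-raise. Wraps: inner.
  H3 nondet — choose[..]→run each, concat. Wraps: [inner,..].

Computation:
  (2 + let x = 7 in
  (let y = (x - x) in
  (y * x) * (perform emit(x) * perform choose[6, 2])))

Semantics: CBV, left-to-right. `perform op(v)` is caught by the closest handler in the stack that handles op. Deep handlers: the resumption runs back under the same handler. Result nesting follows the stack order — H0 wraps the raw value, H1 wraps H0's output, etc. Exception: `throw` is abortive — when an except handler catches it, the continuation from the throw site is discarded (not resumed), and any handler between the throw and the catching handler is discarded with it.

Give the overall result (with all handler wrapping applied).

Answer: [[7, 2], [7, 2]]

Working:
emit(7) @ H0 ⇒ out+=7
choose[6, 2] @ H3
  branch[0] choose=6:
    H0 returns [7, 2]
    H1 returns [7, 2]
    H2 returns [7, 2]
    H3 returns [[7, 2]]
  branch[1] choose=2:
    H0 returns [7, 2]
    H1 returns [7, 2]
    H2 returns [7, 2]
    H3 returns [[7, 2]]
= [[7, 2], [7, 2]]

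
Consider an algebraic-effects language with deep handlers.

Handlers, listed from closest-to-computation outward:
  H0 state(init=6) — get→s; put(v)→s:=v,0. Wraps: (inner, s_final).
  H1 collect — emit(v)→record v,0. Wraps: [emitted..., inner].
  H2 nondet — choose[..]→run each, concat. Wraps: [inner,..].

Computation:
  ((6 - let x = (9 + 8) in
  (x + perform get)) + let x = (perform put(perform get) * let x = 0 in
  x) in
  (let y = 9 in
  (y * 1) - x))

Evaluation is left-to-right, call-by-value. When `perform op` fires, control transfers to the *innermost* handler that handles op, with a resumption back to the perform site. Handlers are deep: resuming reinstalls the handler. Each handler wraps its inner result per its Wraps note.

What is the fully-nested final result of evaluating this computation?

Answer: [[(-8, 6)]]

Step-by-step:
get @ H0 ⇒ 6
get @ H0 ⇒ 6
put(6) @ H0 ⇒ s:=6
H0 returns (-8, 6)
H1 returns [(-8, 6)]
H2 returns [[(-8, 6)]]
= [[(-8, 6)]]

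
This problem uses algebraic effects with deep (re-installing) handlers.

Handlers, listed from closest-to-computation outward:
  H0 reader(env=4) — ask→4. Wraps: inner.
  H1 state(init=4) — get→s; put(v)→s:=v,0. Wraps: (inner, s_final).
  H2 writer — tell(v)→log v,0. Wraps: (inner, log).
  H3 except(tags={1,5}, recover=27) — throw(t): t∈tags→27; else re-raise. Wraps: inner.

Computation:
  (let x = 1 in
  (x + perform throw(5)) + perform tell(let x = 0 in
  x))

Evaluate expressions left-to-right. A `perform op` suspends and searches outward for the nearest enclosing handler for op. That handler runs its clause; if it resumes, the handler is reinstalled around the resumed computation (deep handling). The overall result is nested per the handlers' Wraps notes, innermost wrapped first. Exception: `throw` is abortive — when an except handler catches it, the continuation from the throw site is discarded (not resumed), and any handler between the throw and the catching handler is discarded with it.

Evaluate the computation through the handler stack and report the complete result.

Step-by-step:
throw(5) @ H3 caught ⇒ 27
= 27

Answer: 27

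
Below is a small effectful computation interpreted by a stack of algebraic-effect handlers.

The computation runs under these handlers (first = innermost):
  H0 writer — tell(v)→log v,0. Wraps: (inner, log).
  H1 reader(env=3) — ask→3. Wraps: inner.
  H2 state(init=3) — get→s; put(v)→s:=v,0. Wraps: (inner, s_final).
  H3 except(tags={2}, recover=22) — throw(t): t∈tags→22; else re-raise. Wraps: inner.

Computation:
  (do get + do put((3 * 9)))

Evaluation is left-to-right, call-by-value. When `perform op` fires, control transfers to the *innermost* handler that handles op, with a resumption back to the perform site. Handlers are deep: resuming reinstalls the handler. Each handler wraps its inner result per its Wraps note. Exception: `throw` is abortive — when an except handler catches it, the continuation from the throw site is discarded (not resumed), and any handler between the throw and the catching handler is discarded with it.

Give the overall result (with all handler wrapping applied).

Answer: ((3, ()), 27)

Step-by-step:
get @ H2 ⇒ 3
put(27) @ H2 ⇒ s:=27
H0 returns (3, ())
H1 returns (3, ())
H2 returns ((3, ()), 27)
H3 returns ((3, ()), 27)
= ((3, ()), 27)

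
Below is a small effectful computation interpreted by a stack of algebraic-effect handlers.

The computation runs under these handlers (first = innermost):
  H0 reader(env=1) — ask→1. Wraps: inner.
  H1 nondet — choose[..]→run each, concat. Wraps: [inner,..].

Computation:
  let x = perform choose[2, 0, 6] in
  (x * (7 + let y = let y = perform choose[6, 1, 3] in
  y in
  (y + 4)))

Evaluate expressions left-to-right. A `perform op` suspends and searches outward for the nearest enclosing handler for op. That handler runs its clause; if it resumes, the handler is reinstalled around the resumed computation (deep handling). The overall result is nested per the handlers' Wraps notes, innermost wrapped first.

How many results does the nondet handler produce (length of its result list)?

Step-by-step:
choose[2, 0, 6] @ H1
  branch[0] choose=2:
    choose[6, 1, 3] @ H1
      branch[0] choose=6:
        H0 returns 34
        H1 returns [34]
      branch[1] choose=1:
        H0 returns 24
        H1 returns [24]
      branch[2] choose=3:
        H0 returns 28
        H1 returns [28]
  branch[1] choose=0:
    choose[6, 1, 3] @ H1
      branch[0] choose=6:
        H0 returns 0
        H1 returns [0]
      branch[1] choose=1:
        H0 returns 0
        H1 returns [0]
      branch[2] choose=3:
        H0 returns 0
        H1 returns [0]
  branch[2] choose=6:
    choose[6, 1, 3] @ H1
      branch[0] choose=6:
        H0 returns 102
        H1 returns [102]
      branch[1] choose=1:
        H0 returns 72
        H1 returns [72]
      branch[2] choose=3:
        H0 returns 84
        H1 returns [84]
= [34, 24, 28, 0, 0, 0, 102, 72, 84]

Answer: 9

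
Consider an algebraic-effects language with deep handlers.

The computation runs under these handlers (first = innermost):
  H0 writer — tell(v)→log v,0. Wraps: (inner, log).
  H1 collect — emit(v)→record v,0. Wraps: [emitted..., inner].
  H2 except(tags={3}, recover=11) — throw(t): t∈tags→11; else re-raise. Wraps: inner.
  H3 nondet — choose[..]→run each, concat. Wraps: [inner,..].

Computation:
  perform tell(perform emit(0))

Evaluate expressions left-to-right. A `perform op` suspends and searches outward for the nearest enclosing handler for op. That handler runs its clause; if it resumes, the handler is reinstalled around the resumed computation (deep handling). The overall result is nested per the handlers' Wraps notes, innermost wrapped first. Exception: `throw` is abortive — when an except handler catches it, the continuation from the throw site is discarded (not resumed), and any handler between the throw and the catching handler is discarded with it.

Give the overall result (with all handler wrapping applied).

Answer: [[0, (0, (0))]]

Working:
emit(0) @ H1 ⇒ out+=0
tell(0) @ H0 ⇒ log+=0
H0 returns (0, (0))
H1 returns [0, (0, (0))]
H2 returns [0, (0, (0))]
H3 returns [[0, (0, (0))]]
= [[0, (0, (0))]]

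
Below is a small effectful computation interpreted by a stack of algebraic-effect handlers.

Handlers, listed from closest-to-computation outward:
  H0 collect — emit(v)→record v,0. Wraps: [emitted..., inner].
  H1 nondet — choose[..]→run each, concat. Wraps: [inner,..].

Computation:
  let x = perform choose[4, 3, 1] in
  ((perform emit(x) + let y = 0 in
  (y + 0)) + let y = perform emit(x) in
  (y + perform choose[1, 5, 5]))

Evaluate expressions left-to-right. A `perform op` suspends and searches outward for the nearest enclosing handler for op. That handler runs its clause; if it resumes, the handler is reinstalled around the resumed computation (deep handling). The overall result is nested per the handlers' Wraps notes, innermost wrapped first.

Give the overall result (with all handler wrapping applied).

Answer: [[4, 4, 1], [4, 4, 5], [4, 4, 5], [3, 3, 1], [3, 3, 5], [3, 3, 5], [1, 1, 1], [1, 1, 5], [1, 1, 5]]

Step-by-step:
choose[4, 3, 1] @ H1
  branch[0] choose=4:
    emit(4) @ H0 ⇒ out+=4
    emit(4) @ H0 ⇒ out+=4
    choose[1, 5, 5] @ H1
      branch[0] choose=1:
        H0 returns [4, 4, 1]
        H1 returns [[4, 4, 1]]
      branch[1] choose=5:
        H0 returns [4, 4, 5]
        H1 returns [[4, 4, 5]]
      branch[2] choose=5:
        H0 returns [4, 4, 5]
        H1 returns [[4, 4, 5]]
  branch[1] choose=3:
    emit(3) @ H0 ⇒ out+=3
    emit(3) @ H0 ⇒ out+=3
    choose[1, 5, 5] @ H1
      branch[0] choose=1:
        H0 returns [3, 3, 1]
        H1 returns [[3, 3, 1]]
      branch[1] choose=5:
        H0 returns [3, 3, 5]
        H1 returns [[3, 3, 5]]
      branch[2] choose=5:
        H0 returns [3, 3, 5]
        H1 returns [[3, 3, 5]]
  branch[2] choose=1:
    emit(1) @ H0 ⇒ out+=1
    emit(1) @ H0 ⇒ out+=1
    choose[1, 5, 5] @ H1
      branch[0] choose=1:
        H0 returns [1, 1, 1]
        H1 returns [[1, 1, 1]]
      branch[1] choose=5:
        H0 returns [1, 1, 5]
        H1 returns [[1, 1, 5]]
      branch[2] choose=5:
        H0 returns [1, 1, 5]
        H1 returns [[1, 1, 5]]
= [[4, 4, 1], [4, 4, 5], [4, 4, 5], [3, 3, 1], [3, 3, 5], [3, 3, 5], [1, 1, 1], [1, 1, 5], [1, 1, 5]]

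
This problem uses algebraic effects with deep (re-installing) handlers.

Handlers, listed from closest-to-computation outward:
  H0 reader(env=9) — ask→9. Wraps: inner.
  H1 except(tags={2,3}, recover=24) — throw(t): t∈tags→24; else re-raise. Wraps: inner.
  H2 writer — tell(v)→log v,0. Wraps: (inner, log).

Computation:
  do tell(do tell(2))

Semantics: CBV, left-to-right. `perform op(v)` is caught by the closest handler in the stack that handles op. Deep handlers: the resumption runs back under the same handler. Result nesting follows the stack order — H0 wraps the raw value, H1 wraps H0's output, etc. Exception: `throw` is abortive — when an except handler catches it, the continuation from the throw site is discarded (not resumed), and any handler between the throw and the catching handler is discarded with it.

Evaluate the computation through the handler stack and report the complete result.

Step-by-step:
tell(2) @ H2 ⇒ log+=2
tell(0) @ H2 ⇒ log+=0
H0 returns 0
H1 returns 0
H2 returns (0, (2, 0))
= (0, (2, 0))

Answer: (0, (2, 0))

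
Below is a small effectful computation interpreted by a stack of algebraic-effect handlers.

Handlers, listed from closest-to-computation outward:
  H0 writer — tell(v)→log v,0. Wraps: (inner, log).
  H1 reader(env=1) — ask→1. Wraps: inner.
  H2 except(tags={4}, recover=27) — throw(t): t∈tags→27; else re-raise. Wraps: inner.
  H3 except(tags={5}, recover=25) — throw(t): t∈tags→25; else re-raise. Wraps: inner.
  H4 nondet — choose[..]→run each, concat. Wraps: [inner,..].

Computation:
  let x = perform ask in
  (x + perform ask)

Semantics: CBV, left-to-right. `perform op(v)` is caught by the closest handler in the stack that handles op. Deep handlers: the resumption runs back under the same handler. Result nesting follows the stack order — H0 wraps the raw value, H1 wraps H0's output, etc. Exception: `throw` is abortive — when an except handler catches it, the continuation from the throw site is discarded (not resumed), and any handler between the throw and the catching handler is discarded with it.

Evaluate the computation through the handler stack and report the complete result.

Evaluation trace:
ask @ H1 ⇒ 1
ask @ H1 ⇒ 1
H0 returns (2, ())
H1 returns (2, ())
H2 returns (2, ())
H3 returns (2, ())
H4 returns [(2, ())]
= [(2, ())]

Answer: [(2, ())]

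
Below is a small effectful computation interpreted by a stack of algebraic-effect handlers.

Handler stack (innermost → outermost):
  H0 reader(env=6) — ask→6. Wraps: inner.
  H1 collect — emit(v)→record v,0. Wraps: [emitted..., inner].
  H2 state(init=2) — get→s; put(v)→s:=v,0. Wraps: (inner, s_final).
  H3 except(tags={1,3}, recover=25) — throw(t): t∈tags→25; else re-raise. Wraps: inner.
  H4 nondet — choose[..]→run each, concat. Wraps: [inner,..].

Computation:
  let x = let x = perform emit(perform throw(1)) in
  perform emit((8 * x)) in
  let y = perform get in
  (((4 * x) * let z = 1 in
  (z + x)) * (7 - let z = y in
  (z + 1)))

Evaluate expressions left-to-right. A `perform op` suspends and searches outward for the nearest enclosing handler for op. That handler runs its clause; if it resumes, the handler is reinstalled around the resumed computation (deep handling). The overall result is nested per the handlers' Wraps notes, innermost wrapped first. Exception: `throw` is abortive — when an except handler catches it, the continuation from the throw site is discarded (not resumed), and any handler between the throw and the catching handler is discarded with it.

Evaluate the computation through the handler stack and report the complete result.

Answer: [25]

Evaluation trace:
throw(1) @ H3 caught ⇒ 25
H4 returns [25]
= [25]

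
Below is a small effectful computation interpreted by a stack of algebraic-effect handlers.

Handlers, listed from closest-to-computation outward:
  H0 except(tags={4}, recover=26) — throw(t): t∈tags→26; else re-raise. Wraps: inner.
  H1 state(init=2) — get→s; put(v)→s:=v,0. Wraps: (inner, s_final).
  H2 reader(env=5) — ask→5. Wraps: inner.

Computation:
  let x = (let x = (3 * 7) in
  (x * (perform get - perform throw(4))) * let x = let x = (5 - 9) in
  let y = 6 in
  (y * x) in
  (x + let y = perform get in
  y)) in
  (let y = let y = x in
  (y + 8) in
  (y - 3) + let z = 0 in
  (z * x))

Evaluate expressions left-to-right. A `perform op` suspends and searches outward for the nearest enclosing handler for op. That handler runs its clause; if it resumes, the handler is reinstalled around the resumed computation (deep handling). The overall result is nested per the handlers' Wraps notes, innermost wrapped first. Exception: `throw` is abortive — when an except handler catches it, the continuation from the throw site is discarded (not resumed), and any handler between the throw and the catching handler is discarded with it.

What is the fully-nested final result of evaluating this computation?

Working:
get @ H1 ⇒ 2
throw(4) @ H0 caught ⇒ 26
H1 returns (26, 2)
H2 returns (26, 2)
= (26, 2)

Answer: (26, 2)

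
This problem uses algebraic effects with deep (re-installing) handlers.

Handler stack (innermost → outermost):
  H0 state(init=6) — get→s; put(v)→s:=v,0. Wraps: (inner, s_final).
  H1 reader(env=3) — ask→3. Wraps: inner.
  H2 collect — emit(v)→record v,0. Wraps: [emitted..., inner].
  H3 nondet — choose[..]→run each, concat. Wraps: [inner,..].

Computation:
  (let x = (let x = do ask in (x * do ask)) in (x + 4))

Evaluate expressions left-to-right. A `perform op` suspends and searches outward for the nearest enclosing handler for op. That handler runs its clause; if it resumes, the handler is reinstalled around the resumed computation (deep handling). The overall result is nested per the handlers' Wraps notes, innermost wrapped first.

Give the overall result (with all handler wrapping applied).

Working:
ask @ H1 ⇒ 3
ask @ H1 ⇒ 3
H0 returns (13, 6)
H1 returns (13, 6)
H2 returns [(13, 6)]
H3 returns [[(13, 6)]]
= [[(13, 6)]]

Answer: [[(13, 6)]]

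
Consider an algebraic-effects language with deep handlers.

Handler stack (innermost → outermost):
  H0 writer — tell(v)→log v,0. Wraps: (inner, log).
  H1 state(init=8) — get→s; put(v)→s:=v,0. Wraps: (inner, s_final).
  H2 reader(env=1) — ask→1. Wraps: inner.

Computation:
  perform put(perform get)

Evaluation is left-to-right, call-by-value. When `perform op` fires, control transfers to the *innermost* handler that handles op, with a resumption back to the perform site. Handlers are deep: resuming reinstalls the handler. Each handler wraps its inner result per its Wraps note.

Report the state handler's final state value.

Evaluation trace:
get @ H1 ⇒ 8
put(8) @ H1 ⇒ s:=8
H0 returns (0, ())
H1 returns ((0, ()), 8)
H2 returns ((0, ()), 8)
= ((0, ()), 8)

Answer: 8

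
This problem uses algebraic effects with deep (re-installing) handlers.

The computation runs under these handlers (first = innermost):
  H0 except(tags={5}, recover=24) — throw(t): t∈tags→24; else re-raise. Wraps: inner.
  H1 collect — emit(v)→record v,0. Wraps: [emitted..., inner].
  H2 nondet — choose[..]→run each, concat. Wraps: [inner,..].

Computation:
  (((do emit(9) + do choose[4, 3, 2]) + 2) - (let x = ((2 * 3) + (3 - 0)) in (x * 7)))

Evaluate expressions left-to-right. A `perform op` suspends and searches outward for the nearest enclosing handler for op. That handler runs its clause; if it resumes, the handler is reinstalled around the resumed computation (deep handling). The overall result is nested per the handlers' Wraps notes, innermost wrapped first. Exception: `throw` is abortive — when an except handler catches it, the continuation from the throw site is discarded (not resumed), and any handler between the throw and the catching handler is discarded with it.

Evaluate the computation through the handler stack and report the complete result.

Answer: [[9, -57], [9, -58], [9, -59]]

Working:
emit(9) @ H1 ⇒ out+=9
choose[4, 3, 2] @ H2
  branch[0] choose=4:
    H0 returns -57
    H1 returns [9, -57]
    H2 returns [[9, -57]]
  branch[1] choose=3:
    H0 returns -58
    H1 returns [9, -58]
    H2 returns [[9, -58]]
  branch[2] choose=2:
    H0 returns -59
    H1 returns [9, -59]
    H2 returns [[9, -59]]
= [[9, -57], [9, -58], [9, -59]]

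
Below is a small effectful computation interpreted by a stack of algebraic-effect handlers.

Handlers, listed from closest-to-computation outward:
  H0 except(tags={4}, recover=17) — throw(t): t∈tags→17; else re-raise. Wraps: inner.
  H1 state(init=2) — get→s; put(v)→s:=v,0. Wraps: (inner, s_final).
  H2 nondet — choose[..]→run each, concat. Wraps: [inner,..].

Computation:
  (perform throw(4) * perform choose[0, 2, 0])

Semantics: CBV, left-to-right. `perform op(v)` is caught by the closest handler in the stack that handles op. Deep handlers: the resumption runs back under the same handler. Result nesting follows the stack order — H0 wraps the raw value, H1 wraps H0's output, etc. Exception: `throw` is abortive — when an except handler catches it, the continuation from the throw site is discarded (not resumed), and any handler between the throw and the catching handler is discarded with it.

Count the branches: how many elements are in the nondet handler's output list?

Answer: 1

Working:
throw(4) @ H0 caught ⇒ 17
H1 returns (17, 2)
H2 returns [(17, 2)]
= [(17, 2)]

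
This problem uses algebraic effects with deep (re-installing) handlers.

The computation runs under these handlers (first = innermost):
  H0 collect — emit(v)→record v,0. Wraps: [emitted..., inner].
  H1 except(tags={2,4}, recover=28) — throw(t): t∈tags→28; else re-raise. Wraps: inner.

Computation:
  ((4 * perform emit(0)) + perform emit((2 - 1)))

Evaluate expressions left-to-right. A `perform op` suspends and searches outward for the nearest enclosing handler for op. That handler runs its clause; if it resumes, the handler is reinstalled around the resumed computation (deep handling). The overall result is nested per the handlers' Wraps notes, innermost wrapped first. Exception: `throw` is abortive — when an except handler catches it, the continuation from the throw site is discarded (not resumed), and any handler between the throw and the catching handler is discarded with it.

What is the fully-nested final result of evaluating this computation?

Answer: [0, 1, 0]

Working:
emit(0) @ H0 ⇒ out+=0
emit(1) @ H0 ⇒ out+=1
H0 returns [0, 1, 0]
H1 returns [0, 1, 0]
= [0, 1, 0]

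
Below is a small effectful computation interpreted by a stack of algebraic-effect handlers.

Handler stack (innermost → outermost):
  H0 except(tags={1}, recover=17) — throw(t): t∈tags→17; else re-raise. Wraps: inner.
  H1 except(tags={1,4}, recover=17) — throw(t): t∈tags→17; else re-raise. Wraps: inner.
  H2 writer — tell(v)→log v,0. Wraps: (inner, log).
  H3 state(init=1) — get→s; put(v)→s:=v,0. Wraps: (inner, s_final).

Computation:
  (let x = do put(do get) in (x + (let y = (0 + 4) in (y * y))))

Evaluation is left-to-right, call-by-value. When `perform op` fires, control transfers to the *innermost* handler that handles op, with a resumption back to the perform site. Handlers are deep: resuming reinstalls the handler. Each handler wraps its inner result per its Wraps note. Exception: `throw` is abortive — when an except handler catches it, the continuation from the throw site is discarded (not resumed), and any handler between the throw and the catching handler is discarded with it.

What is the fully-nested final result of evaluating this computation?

Evaluation trace:
get @ H3 ⇒ 1
put(1) @ H3 ⇒ s:=1
H0 returns 16
H1 returns 16
H2 returns (16, ())
H3 returns ((16, ()), 1)
= ((16, ()), 1)

Answer: ((16, ()), 1)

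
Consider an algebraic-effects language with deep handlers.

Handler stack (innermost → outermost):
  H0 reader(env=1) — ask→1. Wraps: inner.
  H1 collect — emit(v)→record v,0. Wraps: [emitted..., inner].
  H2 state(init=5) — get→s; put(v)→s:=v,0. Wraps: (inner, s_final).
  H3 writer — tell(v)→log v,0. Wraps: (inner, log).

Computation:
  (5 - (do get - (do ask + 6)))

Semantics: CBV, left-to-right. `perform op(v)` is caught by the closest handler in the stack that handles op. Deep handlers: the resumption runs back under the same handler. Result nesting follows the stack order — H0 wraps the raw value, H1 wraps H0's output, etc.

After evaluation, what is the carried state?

Evaluation trace:
get @ H2 ⇒ 5
ask @ H0 ⇒ 1
H0 returns 7
H1 returns [7]
H2 returns ([7], 5)
H3 returns (([7], 5), ())
= (([7], 5), ())

Answer: 5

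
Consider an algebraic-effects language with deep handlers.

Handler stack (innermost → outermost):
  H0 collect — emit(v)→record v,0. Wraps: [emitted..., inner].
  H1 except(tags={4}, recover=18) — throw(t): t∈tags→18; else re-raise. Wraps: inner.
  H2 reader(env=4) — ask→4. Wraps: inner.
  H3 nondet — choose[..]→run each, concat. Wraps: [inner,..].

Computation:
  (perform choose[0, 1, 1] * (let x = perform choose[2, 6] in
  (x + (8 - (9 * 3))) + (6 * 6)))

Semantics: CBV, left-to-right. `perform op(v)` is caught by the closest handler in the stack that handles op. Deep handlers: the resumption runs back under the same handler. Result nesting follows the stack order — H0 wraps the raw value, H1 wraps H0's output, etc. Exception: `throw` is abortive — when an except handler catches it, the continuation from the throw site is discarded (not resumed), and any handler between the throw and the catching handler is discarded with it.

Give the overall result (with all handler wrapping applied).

Answer: [[0], [0], [19], [23], [19], [23]]

Step-by-step:
choose[0, 1, 1] @ H3
  branch[0] choose=0:
    choose[2, 6] @ H3
      branch[0] choose=2:
        H0 returns [0]
        H1 returns [0]
        H2 returns [0]
        H3 returns [[0]]
      branch[1] choose=6:
        H0 returns [0]
        H1 returns [0]
        H2 returns [0]
        H3 returns [[0]]
  branch[1] choose=1:
    choose[2, 6] @ H3
      branch[0] choose=2:
        H0 returns [19]
        H1 returns [19]
        H2 returns [19]
        H3 returns [[19]]
      branch[1] choose=6:
        H0 returns [23]
        H1 returns [23]
        H2 returns [23]
        H3 returns [[23]]
  branch[2] choose=1:
    choose[2, 6] @ H3
      branch[0] choose=2:
        H0 returns [19]
        H1 returns [19]
        H2 returns [19]
        H3 returns [[19]]
      branch[1] choose=6:
        H0 returns [23]
        H1 returns [23]
        H2 returns [23]
        H3 returns [[23]]
= [[0], [0], [19], [23], [19], [23]]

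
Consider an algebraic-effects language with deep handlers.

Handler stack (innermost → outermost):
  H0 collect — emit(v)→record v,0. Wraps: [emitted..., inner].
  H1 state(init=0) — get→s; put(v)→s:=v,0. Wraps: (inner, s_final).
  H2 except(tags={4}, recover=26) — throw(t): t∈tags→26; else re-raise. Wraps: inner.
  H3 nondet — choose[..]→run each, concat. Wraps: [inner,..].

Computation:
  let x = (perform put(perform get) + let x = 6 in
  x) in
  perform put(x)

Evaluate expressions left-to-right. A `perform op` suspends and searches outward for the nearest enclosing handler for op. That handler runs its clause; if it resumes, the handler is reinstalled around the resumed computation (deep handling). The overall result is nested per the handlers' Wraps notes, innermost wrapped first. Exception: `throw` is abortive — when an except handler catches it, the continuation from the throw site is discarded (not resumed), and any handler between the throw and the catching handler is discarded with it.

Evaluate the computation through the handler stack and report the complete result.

Answer: [([0], 6)]

Working:
get @ H1 ⇒ 0
put(0) @ H1 ⇒ s:=0
put(6) @ H1 ⇒ s:=6
H0 returns [0]
H1 returns ([0], 6)
H2 returns ([0], 6)
H3 returns [([0], 6)]
= [([0], 6)]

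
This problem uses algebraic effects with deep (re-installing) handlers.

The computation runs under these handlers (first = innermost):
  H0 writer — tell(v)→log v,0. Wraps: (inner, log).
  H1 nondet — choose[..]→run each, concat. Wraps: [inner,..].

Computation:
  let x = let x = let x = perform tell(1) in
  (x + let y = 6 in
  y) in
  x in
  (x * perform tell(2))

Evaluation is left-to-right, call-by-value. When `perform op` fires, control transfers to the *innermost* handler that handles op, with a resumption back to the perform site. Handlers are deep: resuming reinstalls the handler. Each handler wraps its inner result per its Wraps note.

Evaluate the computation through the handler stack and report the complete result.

Answer: [(0, (1, 2))]

Step-by-step:
tell(1) @ H0 ⇒ log+=1
tell(2) @ H0 ⇒ log+=2
H0 returns (0, (1, 2))
H1 returns [(0, (1, 2))]
= [(0, (1, 2))]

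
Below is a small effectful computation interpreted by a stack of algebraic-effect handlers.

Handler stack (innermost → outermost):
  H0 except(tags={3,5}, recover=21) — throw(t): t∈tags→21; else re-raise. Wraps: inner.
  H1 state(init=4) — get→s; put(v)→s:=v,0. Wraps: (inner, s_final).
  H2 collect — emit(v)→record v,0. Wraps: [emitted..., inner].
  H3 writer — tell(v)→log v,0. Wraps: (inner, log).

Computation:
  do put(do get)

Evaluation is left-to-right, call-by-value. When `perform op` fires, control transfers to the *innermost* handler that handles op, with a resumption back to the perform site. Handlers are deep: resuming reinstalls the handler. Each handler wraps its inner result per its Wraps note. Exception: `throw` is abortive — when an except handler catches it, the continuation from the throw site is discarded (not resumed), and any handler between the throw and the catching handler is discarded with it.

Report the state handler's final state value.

Answer: 4

Working:
get @ H1 ⇒ 4
put(4) @ H1 ⇒ s:=4
H0 returns 0
H1 returns (0, 4)
H2 returns [(0, 4)]
H3 returns ([(0, 4)], ())
= ([(0, 4)], ())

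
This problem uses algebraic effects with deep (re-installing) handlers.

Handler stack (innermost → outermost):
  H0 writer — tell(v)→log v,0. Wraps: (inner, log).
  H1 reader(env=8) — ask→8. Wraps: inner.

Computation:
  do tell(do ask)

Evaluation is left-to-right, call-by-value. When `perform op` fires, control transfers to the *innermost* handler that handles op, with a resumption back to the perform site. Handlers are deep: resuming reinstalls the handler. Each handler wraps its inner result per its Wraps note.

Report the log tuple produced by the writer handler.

Answer: (8)

Step-by-step:
ask @ H1 ⇒ 8
tell(8) @ H0 ⇒ log+=8
H0 returns (0, (8))
H1 returns (0, (8))
= (0, (8))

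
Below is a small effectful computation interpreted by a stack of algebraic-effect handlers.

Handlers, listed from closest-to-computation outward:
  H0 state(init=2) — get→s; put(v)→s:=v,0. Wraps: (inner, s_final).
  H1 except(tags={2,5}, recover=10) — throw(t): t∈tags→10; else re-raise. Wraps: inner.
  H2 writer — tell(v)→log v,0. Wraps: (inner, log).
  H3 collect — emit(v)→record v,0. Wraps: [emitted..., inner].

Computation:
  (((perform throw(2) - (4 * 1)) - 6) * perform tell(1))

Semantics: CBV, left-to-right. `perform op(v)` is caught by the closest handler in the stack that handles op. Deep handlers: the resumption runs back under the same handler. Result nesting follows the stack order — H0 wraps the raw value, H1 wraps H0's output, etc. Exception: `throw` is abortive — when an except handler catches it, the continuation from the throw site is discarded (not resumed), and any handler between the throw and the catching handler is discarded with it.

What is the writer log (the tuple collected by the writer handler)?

Answer: ()

Evaluation trace:
throw(2) @ H1 caught ⇒ 10
H2 returns (10, ())
H3 returns [(10, ())]
= [(10, ())]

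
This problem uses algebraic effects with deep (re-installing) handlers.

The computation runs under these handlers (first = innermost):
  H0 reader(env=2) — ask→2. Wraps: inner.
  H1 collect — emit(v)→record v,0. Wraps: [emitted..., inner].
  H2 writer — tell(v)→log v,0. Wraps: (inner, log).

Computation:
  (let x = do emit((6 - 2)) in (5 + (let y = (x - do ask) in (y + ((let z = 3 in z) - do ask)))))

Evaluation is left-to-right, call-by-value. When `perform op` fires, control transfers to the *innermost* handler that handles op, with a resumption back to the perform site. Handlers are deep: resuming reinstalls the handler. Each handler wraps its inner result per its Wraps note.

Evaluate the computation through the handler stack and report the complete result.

Answer: ([4, 4], ())

Step-by-step:
emit(4) @ H1 ⇒ out+=4
ask @ H0 ⇒ 2
ask @ H0 ⇒ 2
H0 returns 4
H1 returns [4, 4]
H2 returns ([4, 4], ())
= ([4, 4], ())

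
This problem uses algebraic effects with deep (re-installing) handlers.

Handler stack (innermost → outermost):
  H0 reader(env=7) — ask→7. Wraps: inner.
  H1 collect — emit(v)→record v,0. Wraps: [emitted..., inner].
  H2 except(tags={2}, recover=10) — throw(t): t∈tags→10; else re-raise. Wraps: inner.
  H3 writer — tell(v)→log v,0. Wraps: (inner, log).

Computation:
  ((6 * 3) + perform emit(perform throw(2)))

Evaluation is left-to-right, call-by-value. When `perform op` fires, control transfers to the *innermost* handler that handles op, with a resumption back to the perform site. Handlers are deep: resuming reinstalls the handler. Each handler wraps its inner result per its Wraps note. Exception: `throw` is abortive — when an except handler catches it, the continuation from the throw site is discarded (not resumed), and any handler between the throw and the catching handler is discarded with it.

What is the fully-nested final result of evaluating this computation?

Evaluation trace:
throw(2) @ H2 caught ⇒ 10
H3 returns (10, ())
= (10, ())

Answer: (10, ())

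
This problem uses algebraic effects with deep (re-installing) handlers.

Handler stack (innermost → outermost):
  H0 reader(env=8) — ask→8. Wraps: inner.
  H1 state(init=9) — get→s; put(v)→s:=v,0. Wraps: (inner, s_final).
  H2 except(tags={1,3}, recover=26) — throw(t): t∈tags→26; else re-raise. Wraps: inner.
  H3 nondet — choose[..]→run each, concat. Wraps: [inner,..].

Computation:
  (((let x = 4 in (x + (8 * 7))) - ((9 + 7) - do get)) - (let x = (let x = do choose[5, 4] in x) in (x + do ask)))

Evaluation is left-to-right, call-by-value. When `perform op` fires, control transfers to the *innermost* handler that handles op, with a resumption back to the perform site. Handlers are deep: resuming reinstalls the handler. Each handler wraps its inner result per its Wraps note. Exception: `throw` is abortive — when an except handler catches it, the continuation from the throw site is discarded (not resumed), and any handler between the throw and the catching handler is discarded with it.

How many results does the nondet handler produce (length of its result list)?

Answer: 2

Working:
get @ H1 ⇒ 9
choose[5, 4] @ H3
  branch[0] choose=5:
    ask @ H0 ⇒ 8
    H0 returns 40
    H1 returns (40, 9)
    H2 returns (40, 9)
    H3 returns [(40, 9)]
  branch[1] choose=4:
    ask @ H0 ⇒ 8
    H0 returns 41
    H1 returns (41, 9)
    H2 returns (41, 9)
    H3 returns [(41, 9)]
= [(40, 9), (41, 9)]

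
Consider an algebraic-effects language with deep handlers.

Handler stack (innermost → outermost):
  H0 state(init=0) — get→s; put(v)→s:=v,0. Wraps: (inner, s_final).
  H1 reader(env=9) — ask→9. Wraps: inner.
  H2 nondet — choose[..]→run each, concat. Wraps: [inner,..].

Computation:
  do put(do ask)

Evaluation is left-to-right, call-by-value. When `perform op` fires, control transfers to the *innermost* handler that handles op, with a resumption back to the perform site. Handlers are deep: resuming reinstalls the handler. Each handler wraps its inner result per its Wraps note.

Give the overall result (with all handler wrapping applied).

Answer: [(0, 9)]

Step-by-step:
ask @ H1 ⇒ 9
put(9) @ H0 ⇒ s:=9
H0 returns (0, 9)
H1 returns (0, 9)
H2 returns [(0, 9)]
= [(0, 9)]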